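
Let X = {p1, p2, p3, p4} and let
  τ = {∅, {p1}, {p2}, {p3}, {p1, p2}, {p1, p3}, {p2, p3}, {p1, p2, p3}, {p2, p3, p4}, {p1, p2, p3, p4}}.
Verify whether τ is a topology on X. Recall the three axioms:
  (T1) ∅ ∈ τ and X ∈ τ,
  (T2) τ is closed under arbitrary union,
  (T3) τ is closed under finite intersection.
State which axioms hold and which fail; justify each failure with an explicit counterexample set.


τ IS a topology on X.

Axiom (T1): ∅ ∈ τ? Yes; X ∈ τ? Yes.
Axiom (T2/T3): check pairwise unions and intersections of members of τ.
All pairwise intersections and unions checked — each lies in τ. Therefore τ satisfies (T1), (T2), (T3): it IS a topology on X.


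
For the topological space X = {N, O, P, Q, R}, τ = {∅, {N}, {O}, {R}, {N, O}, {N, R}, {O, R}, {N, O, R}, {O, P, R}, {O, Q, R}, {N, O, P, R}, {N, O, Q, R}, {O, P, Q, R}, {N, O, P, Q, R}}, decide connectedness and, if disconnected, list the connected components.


(X, τ) is disconnected; components = [{N}, {O, P, Q, R}].

Find clopen sets (U ∈ τ with X ∖ U ∈ τ):
  U = ∅, X ∖ U = {N, O, P, Q, R} — both open, so U is clopen.
  U = {N}, X ∖ U = {O, P, Q, R} — both open, so U is clopen.
  U = {O, P, Q, R}, X ∖ U = {N} — both open, so U is clopen.
  U = {N, O, P, Q, R}, X ∖ U = ∅ — both open, so U is clopen.
Nontrivial clopen(s) exist: e.g. {N}. So (X, τ) is disconnected.
Compute connected components by grouping points that agree on all clopens:
  component: {N}
  component: {O, P, Q, R}


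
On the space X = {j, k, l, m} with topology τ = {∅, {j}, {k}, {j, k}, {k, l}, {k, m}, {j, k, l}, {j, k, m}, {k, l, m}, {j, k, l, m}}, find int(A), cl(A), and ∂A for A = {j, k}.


int(A) = {j, k}, cl(A) = {j, k, l, m}, ∂A = {l, m}.

Closed sets in (X, τ) are complements of opens:
  closed(X, τ) = {∅, {j}, {l}, {m}, {j, l}, {j, m}, {l, m}, {j, l, m}, {k, l, m}, {j, k, l, m}}.
int(A) = ⋃ {U ∈ τ : U ⊆ A}. Opens contained in A: ∅, {j}, {k}, {j, k}.
Taking the union of these: int(A) = {j, k}.
cl(A) = ⋂ {C closed : A ⊆ C}. Closed sets containing A: {j, k, l, m}.
Intersecting these: cl(A) = {j, k, l, m}.
∂A = cl(A) ∖ int(A) = {j, k, l, m} ∖ {j, k} = {l, m}.


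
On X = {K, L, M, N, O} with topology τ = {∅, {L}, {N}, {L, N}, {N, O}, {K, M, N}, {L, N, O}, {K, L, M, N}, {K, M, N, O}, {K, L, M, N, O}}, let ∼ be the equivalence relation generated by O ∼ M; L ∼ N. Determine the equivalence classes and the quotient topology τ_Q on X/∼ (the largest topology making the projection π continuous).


X/∼ = {[K], [L=N], [M=O]}; |τ_Q| = 3.

Equivalence classes: [K], [L=N], [M=O].
Quotient map π: X → X/∼ sends K ↦ [K], L ↦ [L=N], M ↦ [M=O], N ↦ [L=N], O ↦ [M=O].
For each subset V ⊆ X/∼, compute π^{-1}(V) ⊆ X and check whether π^{-1}(V) ∈ τ. V is open in τ_Q iff π^{-1}(V) ∈ τ.
  V = {}: π^{-1}(V) = ∅ ∈ τ ✓.
  V = {[K]}: π^{-1}(V) = {K} ∉ τ ✗.
  V = {[L=N]}: π^{-1}(V) = {L, N} ∈ τ ✓.
  V = {[K], [L=N]}: π^{-1}(V) = {K, L, N} ∉ τ ✗.
  V = {[M=O]}: π^{-1}(V) = {M, O} ∉ τ ✗.
  V = {[K], [M=O]}: π^{-1}(V) = {K, M, O} ∉ τ ✗.
  V = {[L=N], [M=O]}: π^{-1}(V) = {L, M, N, O} ∉ τ ✗.
  V = {[K], [L=N], [M=O]}: π^{-1}(V) = {K, L, M, N, O} ∈ τ ✓.
Open sets in the quotient: τ_Q = {{}, {[L=N]}, {[K], [L=N], [M=O]}} (3 elements).


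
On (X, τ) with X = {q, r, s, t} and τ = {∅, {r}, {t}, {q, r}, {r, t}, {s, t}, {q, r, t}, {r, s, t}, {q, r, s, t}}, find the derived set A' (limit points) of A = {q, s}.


A' = ∅

For each x ∈ X, list the open sets U ∈ τ with x ∈ U, then check whether U ∩ (A ∖ {x}) ≠ ∅ for every such U.
  x = q: open {q, r} ∋ x has {q, r} ∩ (A ∖ {q}) = ∅, so x is NOT a limit point.
  x = r: open {r} ∋ x has {r} ∩ (A ∖ {r}) = ∅, so x is NOT a limit point.
  x = s: open {s, t} ∋ x has {s, t} ∩ (A ∖ {s}) = ∅, so x is NOT a limit point.
  x = t: open {t} ∋ x has {t} ∩ (A ∖ {t}) = ∅, so x is NOT a limit point.
Collecting: A' = ∅.


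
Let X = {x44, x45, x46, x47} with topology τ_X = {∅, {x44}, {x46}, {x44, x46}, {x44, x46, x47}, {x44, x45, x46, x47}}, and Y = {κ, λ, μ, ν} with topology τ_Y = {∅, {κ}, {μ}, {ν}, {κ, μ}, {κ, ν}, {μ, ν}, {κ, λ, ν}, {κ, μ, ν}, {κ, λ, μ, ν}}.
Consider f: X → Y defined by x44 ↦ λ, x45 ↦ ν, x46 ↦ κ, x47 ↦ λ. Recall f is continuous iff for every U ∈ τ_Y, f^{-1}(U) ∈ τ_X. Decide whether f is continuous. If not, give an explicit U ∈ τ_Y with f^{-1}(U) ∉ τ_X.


f is NOT continuous.

Compute f^{-1}(U) for each U ∈ τ_Y:
  U = ∅: f^{-1}(U) = ∅ ∈ τ_X ✓.
  U = {κ}: f^{-1}(U) = {x46} ∈ τ_X ✓.
  U = {μ}: f^{-1}(U) = ∅ ∈ τ_X ✓.
  U = {ν}: f^{-1}(U) = {x45} ∉ τ_X ✗.
  U = {κ, μ}: f^{-1}(U) = {x46} ∈ τ_X ✓.
  U = {κ, ν}: f^{-1}(U) = {x45, x46} ∉ τ_X ✗.
  U = {μ, ν}: f^{-1}(U) = {x45} ∉ τ_X ✗.
  U = {κ, λ, ν}: f^{-1}(U) = {x44, x45, x46, x47} ∈ τ_X ✓.
  U = {κ, μ, ν}: f^{-1}(U) = {x45, x46} ∉ τ_X ✗.
  U = {κ, λ, μ, ν}: f^{-1}(U) = {x44, x45, x46, x47} ∈ τ_X ✓.
Found U = {ν} with f^{-1}(U) = {x45} not in τ_X. Therefore f is NOT continuous.


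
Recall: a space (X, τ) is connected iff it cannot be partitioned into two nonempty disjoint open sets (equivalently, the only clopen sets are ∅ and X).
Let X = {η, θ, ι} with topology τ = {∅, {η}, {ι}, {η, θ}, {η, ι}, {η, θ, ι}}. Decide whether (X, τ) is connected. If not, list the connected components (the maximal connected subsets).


(X, τ) is disconnected; components = [{ι}, {η, θ}].

Find clopen sets (U ∈ τ with X ∖ U ∈ τ):
  U = ∅, X ∖ U = {η, θ, ι} — both open, so U is clopen.
  U = {ι}, X ∖ U = {η, θ} — both open, so U is clopen.
  U = {η, θ}, X ∖ U = {ι} — both open, so U is clopen.
  U = {η, θ, ι}, X ∖ U = ∅ — both open, so U is clopen.
Nontrivial clopen(s) exist: e.g. {η, θ}. So (X, τ) is disconnected.
Compute connected components by grouping points that agree on all clopens:
  component: {ι}
  component: {η, θ}


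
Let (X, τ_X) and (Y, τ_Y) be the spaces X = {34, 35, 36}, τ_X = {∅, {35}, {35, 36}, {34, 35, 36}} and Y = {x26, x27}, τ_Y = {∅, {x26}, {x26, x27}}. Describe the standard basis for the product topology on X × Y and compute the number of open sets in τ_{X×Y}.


Basis B = {∅ × ∅, {35} × {x26}, {35} × {x26, x27}, {35, 36} × {x26}, {34, 35, 36} × {x26}, {35, 36} × {x26, x27}, {34, 35, 36} × {x26, x27}}; |τ_{X×Y}| = 10.

Enumerate products U × V with U ∈ τ_X, V ∈ τ_Y (deduplicated):
  ∅ × ∅ = {} (∅)
  {35} × {x26} = {(35,x26)}
  {35} × {x26, x27} = {(35,x26), (35,x27)}
  {35, 36} × {x26} = {(35,x26), (36,x26)}
  {34, 35, 36} × {x26} = {(34,x26), (35,x26), (36,x26)}
  {35, 36} × {x26, x27} = {(35,x26), (35,x27), (36,x26), (36,x27)}
  {34, 35, 36} × {x26, x27} = {(34,x26), (34,x27), (35,x26), (35,x27), (36,x26), (36,x27)}
These 7 distinct sets form the basis B.
Close under arbitrary unions to get τ_{X×Y}; counting gives |τ_{X×Y}| = 10.


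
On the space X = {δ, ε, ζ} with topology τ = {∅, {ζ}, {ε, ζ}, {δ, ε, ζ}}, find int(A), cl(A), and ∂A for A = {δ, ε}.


int(A) = ∅, cl(A) = {δ, ε}, ∂A = {δ, ε}.

Closed sets in (X, τ) are complements of opens:
  closed(X, τ) = {∅, {δ}, {δ, ε}, {δ, ε, ζ}}.
int(A) = ⋃ {U ∈ τ : U ⊆ A}. Opens contained in A: ∅.
Taking the union of these: int(A) = ∅.
cl(A) = ⋂ {C closed : A ⊆ C}. Closed sets containing A: {δ, ε}, {δ, ε, ζ}.
Intersecting these: cl(A) = {δ, ε}.
∂A = cl(A) ∖ int(A) = {δ, ε} ∖ ∅ = {δ, ε}.


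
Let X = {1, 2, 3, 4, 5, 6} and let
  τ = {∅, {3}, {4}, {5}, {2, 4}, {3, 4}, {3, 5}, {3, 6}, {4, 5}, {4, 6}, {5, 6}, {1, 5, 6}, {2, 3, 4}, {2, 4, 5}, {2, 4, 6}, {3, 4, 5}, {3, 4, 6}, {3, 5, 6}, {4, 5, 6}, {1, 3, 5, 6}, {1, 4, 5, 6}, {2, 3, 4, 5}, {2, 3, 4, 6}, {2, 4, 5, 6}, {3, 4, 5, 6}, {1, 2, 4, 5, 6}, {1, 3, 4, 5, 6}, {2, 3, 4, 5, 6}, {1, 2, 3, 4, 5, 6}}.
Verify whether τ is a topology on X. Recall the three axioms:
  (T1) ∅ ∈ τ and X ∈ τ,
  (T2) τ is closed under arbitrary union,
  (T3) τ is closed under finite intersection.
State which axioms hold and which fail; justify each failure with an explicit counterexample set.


τ is NOT a topology on X.

Axiom (T1): ∅ ∈ τ? Yes; X ∈ τ? Yes.
Axiom (T2/T3): check pairwise unions and intersections of members of τ.
Counterexample for (T3): {3, 6} ∩ {4, 6} = {6} ∉ τ. Therefore τ is NOT a topology.


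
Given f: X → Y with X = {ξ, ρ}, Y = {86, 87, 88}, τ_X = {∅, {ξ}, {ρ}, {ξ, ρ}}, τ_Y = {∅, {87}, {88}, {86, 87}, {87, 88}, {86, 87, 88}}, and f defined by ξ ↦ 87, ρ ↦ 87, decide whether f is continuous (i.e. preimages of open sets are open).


f IS continuous.

Compute f^{-1}(U) for each U ∈ τ_Y:
  U = ∅: f^{-1}(U) = ∅ ∈ τ_X ✓.
  U = {87}: f^{-1}(U) = {ξ, ρ} ∈ τ_X ✓.
  U = {88}: f^{-1}(U) = ∅ ∈ τ_X ✓.
  U = {86, 87}: f^{-1}(U) = {ξ, ρ} ∈ τ_X ✓.
  U = {87, 88}: f^{-1}(U) = {ξ, ρ} ∈ τ_X ✓.
  U = {86, 87, 88}: f^{-1}(U) = {ξ, ρ} ∈ τ_X ✓.
Every preimage lies in τ_X, so f IS continuous.


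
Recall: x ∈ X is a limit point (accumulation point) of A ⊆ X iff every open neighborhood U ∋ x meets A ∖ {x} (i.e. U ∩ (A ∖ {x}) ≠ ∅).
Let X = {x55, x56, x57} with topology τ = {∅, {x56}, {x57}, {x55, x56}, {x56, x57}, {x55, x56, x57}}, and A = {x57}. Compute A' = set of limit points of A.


A' = ∅

For each x ∈ X, list the open sets U ∈ τ with x ∈ U, then check whether U ∩ (A ∖ {x}) ≠ ∅ for every such U.
  x = x55: open {x55, x56} ∋ x has {x55, x56} ∩ (A ∖ {x55}) = ∅, so x is NOT a limit point.
  x = x56: open {x56} ∋ x has {x56} ∩ (A ∖ {x56}) = ∅, so x is NOT a limit point.
  x = x57: open {x57} ∋ x has {x57} ∩ (A ∖ {x57}) = ∅, so x is NOT a limit point.
Collecting: A' = ∅.


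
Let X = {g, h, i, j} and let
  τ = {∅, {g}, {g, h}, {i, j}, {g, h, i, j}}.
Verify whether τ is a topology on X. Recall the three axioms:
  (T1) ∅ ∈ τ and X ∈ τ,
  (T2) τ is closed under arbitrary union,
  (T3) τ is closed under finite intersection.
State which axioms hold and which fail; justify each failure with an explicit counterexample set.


τ is NOT a topology on X.

Axiom (T1): ∅ ∈ τ? Yes; X ∈ τ? Yes.
Axiom (T2/T3): check pairwise unions and intersections of members of τ.
Counterexample for (T2): {g} ∪ {i, j} = {g, i, j} ∉ τ. Therefore τ is NOT a topology.


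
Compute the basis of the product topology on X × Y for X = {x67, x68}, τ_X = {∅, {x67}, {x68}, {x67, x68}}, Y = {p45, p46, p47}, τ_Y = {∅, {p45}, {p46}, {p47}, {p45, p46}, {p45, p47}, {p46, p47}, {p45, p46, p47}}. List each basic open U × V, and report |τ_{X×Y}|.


Basis B = {∅ × ∅, {x67} × {p45}, {x67} × {p46}, {x67} × {p47}, {x68} × {p45}, {x68} × {p46}, {x68} × {p47}, {x67} × {p45, p46}, {x67} × {p45, p47}, {x67, x68} × {p45}, {x67} × {p46, p47}, {x67, x68} × {p46}, {x67, x68} × {p47}, {x68} × {p45, p46}, {x68} × {p45, p47}, {x68} × {p46, p47}, {x67} × {p45, p46, p47}, {x68} × {p45, p46, p47}, {x67, x68} × {p45, p46}, {x67, x68} × {p45, p47}, {x67, x68} × {p46, p47}, {x67, x68} × {p45, p46, p47}}; |τ_{X×Y}| = 64.

Enumerate products U × V with U ∈ τ_X, V ∈ τ_Y (deduplicated):
  ∅ × ∅ = {} (∅)
  {x67} × {p45} = {(x67,p45)}
  {x67} × {p46} = {(x67,p46)}
  {x67} × {p47} = {(x67,p47)}
  {x68} × {p45} = {(x68,p45)}
  {x68} × {p46} = {(x68,p46)}
  {x68} × {p47} = {(x68,p47)}
  {x67} × {p45, p46} = {(x67,p45), (x67,p46)}
  {x67} × {p45, p47} = {(x67,p45), (x67,p47)}
  {x67, x68} × {p45} = {(x67,p45), (x68,p45)}
  {x67} × {p46, p47} = {(x67,p46), (x67,p47)}
  {x67, x68} × {p46} = {(x67,p46), (x68,p46)}
  {x67, x68} × {p47} = {(x67,p47), (x68,p47)}
  {x68} × {p45, p46} = {(x68,p45), (x68,p46)}
  {x68} × {p45, p47} = {(x68,p45), (x68,p47)}
  {x68} × {p46, p47} = {(x68,p46), (x68,p47)}
  {x67} × {p45, p46, p47} = {(x67,p45), (x67,p46), (x67,p47)}
  {x68} × {p45, p46, p47} = {(x68,p45), (x68,p46), (x68,p47)}
  {x67, x68} × {p45, p46} = {(x67,p45), (x67,p46), (x68,p45), (x68,p46)}
  {x67, x68} × {p45, p47} = {(x67,p45), (x67,p47), (x68,p45), (x68,p47)}
  {x67, x68} × {p46, p47} = {(x67,p46), (x67,p47), (x68,p46), (x68,p47)}
  {x67, x68} × {p45, p46, p47} = {(x67,p45), (x67,p46), (x67,p47), (x68,p45), (x68,p46), (x68,p47)}
These 22 distinct sets form the basis B.
Close under arbitrary unions to get τ_{X×Y}; counting gives |τ_{X×Y}| = 64.


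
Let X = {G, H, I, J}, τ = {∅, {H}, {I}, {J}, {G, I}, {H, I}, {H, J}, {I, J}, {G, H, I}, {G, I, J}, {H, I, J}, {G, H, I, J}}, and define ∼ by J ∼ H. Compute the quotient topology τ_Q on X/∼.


X/∼ = {[G], [H=J], [I]}; |τ_Q| = 6.

Equivalence classes: [G], [H=J], [I].
Quotient map π: X → X/∼ sends G ↦ [G], H ↦ [H=J], I ↦ [I], J ↦ [H=J].
For each subset V ⊆ X/∼, compute π^{-1}(V) ⊆ X and check whether π^{-1}(V) ∈ τ. V is open in τ_Q iff π^{-1}(V) ∈ τ.
  V = {}: π^{-1}(V) = ∅ ∈ τ ✓.
  V = {[G]}: π^{-1}(V) = {G} ∉ τ ✗.
  V = {[H=J]}: π^{-1}(V) = {H, J} ∈ τ ✓.
  V = {[G], [H=J]}: π^{-1}(V) = {G, H, J} ∉ τ ✗.
  V = {[I]}: π^{-1}(V) = {I} ∈ τ ✓.
  V = {[G], [I]}: π^{-1}(V) = {G, I} ∈ τ ✓.
  V = {[H=J], [I]}: π^{-1}(V) = {H, I, J} ∈ τ ✓.
  V = {[G], [H=J], [I]}: π^{-1}(V) = {G, H, I, J} ∈ τ ✓.
Open sets in the quotient: τ_Q = {{}, {[H=J]}, {[I]}, {[G], [I]}, {[H=J], [I]}, {[G], [H=J], [I]}} (6 elements).


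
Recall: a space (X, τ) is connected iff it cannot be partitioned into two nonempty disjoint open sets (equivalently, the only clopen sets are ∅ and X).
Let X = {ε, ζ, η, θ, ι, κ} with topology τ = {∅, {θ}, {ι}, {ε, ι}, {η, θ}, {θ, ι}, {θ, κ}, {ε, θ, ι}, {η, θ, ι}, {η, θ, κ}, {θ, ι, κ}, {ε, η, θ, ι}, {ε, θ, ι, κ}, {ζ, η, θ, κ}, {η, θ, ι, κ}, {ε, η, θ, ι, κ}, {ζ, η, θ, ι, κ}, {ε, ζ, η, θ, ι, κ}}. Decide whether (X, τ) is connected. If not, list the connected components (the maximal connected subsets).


(X, τ) is disconnected; components = [{ε, ι}, {ζ, η, θ, κ}].

Find clopen sets (U ∈ τ with X ∖ U ∈ τ):
  U = ∅, X ∖ U = {ε, ζ, η, θ, ι, κ} — both open, so U is clopen.
  U = {ε, ι}, X ∖ U = {ζ, η, θ, κ} — both open, so U is clopen.
  U = {ζ, η, θ, κ}, X ∖ U = {ε, ι} — both open, so U is clopen.
  U = {ε, ζ, η, θ, ι, κ}, X ∖ U = ∅ — both open, so U is clopen.
Nontrivial clopen(s) exist: e.g. {ζ, η, θ, κ}. So (X, τ) is disconnected.
Compute connected components by grouping points that agree on all clopens:
  component: {ε, ι}
  component: {ζ, η, θ, κ}


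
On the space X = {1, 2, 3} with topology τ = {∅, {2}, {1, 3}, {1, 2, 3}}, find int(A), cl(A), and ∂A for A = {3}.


int(A) = ∅, cl(A) = {1, 3}, ∂A = {1, 3}.

Closed sets in (X, τ) are complements of opens:
  closed(X, τ) = {∅, {2}, {1, 3}, {1, 2, 3}}.
int(A) = ⋃ {U ∈ τ : U ⊆ A}. Opens contained in A: ∅.
Taking the union of these: int(A) = ∅.
cl(A) = ⋂ {C closed : A ⊆ C}. Closed sets containing A: {1, 3}, {1, 2, 3}.
Intersecting these: cl(A) = {1, 3}.
∂A = cl(A) ∖ int(A) = {1, 3} ∖ ∅ = {1, 3}.


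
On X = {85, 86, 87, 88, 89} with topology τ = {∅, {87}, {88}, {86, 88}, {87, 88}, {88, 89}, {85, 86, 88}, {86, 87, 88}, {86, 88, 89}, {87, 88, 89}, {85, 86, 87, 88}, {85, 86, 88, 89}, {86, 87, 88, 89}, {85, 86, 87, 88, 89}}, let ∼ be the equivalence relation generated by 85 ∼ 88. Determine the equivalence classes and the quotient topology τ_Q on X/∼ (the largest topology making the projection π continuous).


X/∼ = {[85=88], [86], [87], [89]}; |τ_Q| = 6.

Equivalence classes: [85=88], [86], [87], [89].
Quotient map π: X → X/∼ sends 85 ↦ [85=88], 86 ↦ [86], 87 ↦ [87], 88 ↦ [85=88], 89 ↦ [89].
For each subset V ⊆ X/∼, compute π^{-1}(V) ⊆ X and check whether π^{-1}(V) ∈ τ. V is open in τ_Q iff π^{-1}(V) ∈ τ.
  V = {}: π^{-1}(V) = ∅ ∈ τ ✓.
  V = {[85=88]}: π^{-1}(V) = {85, 88} ∉ τ ✗.
  V = {[86]}: π^{-1}(V) = {86} ∉ τ ✗.
  V = {[85=88], [86]}: π^{-1}(V) = {85, 86, 88} ∈ τ ✓.
  V = {[87]}: π^{-1}(V) = {87} ∈ τ ✓.
  V = {[85=88], [87]}: π^{-1}(V) = {85, 87, 88} ∉ τ ✗.
  V = {[86], [87]}: π^{-1}(V) = {86, 87} ∉ τ ✗.
  V = {[85=88], [86], [87]}: π^{-1}(V) = {85, 86, 87, 88} ∈ τ ✓.
  V = {[89]}: π^{-1}(V) = {89} ∉ τ ✗.
  V = {[85=88], [89]}: π^{-1}(V) = {85, 88, 89} ∉ τ ✗.
  V = {[86], [89]}: π^{-1}(V) = {86, 89} ∉ τ ✗.
  V = {[85=88], [86], [89]}: π^{-1}(V) = {85, 86, 88, 89} ∈ τ ✓.
  V = {[87], [89]}: π^{-1}(V) = {87, 89} ∉ τ ✗.
  V = {[85=88], [87], [89]}: π^{-1}(V) = {85, 87, 88, 89} ∉ τ ✗.
  V = {[86], [87], [89]}: π^{-1}(V) = {86, 87, 89} ∉ τ ✗.
  V = {[85=88], [86], [87], [89]}: π^{-1}(V) = {85, 86, 87, 88, 89} ∈ τ ✓.
Open sets in the quotient: τ_Q = {{}, {[85=88], [86]}, {[87]}, {[85=88], [86], [87]}, {[85=88], [86], [89]}, {[85=88], [86], [87], [89]}} (6 elements).


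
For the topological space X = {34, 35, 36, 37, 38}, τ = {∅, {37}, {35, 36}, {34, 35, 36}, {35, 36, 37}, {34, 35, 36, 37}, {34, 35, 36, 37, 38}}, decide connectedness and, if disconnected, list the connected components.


(X, τ) is connected.

Find clopen sets (U ∈ τ with X ∖ U ∈ τ):
  U = ∅, X ∖ U = {34, 35, 36, 37, 38} — both open, so U is clopen.
  U = {34, 35, 36, 37, 38}, X ∖ U = ∅ — both open, so U is clopen.
Only trivial clopens (∅ and X) exist, so (X, τ) is connected.
Compute connected components by grouping points that agree on all clopens:
  component: {34, 35, 36, 37, 38}


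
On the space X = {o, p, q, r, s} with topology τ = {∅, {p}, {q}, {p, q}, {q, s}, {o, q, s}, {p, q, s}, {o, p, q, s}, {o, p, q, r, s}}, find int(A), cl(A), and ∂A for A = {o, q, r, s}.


int(A) = {o, q, s}, cl(A) = {o, q, r, s}, ∂A = {r}.

Closed sets in (X, τ) are complements of opens:
  closed(X, τ) = {∅, {r}, {o, r}, {p, r}, {o, p, r}, {o, r, s}, {o, p, r, s}, {o, q, r, s}, {o, p, q, r, s}}.
int(A) = ⋃ {U ∈ τ : U ⊆ A}. Opens contained in A: ∅, {q}, {q, s}, {o, q, s}.
Taking the union of these: int(A) = {o, q, s}.
cl(A) = ⋂ {C closed : A ⊆ C}. Closed sets containing A: {o, q, r, s}, {o, p, q, r, s}.
Intersecting these: cl(A) = {o, q, r, s}.
∂A = cl(A) ∖ int(A) = {o, q, r, s} ∖ {o, q, s} = {r}.


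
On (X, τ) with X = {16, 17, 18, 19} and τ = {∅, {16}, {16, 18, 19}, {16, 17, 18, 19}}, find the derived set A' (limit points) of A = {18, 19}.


A' = {17, 18, 19}

For each x ∈ X, list the open sets U ∈ τ with x ∈ U, then check whether U ∩ (A ∖ {x}) ≠ ∅ for every such U.
  x = 16: open {16} ∋ x has {16} ∩ (A ∖ {16}) = ∅, so x is NOT a limit point.
  x = 17: opens ∋ x are {16, 17, 18, 19}; each meets A ∖ {17}, so x IS a limit point.
  x = 18: opens ∋ x are {16, 18, 19}, {16, 17, 18, 19}; each meets A ∖ {18}, so x IS a limit point.
  x = 19: opens ∋ x are {16, 18, 19}, {16, 17, 18, 19}; each meets A ∖ {19}, so x IS a limit point.
Collecting: A' = {17, 18, 19}.


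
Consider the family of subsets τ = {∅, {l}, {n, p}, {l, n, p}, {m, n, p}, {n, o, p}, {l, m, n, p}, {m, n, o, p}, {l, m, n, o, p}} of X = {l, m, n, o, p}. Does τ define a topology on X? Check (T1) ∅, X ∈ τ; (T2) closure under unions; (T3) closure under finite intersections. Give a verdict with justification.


τ is NOT a topology on X.

Axiom (T1): ∅ ∈ τ? Yes; X ∈ τ? Yes.
Axiom (T2/T3): check pairwise unions and intersections of members of τ.
Counterexample for (T2): {l} ∪ {n, o, p} = {l, n, o, p} ∉ τ. Therefore τ is NOT a topology.


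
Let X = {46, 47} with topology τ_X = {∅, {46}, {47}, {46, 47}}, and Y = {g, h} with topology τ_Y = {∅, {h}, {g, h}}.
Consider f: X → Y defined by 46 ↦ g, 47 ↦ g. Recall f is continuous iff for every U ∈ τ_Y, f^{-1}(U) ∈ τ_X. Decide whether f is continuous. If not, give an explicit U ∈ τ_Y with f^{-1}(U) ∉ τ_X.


f IS continuous.

Compute f^{-1}(U) for each U ∈ τ_Y:
  U = ∅: f^{-1}(U) = ∅ ∈ τ_X ✓.
  U = {h}: f^{-1}(U) = ∅ ∈ τ_X ✓.
  U = {g, h}: f^{-1}(U) = {46, 47} ∈ τ_X ✓.
Every preimage lies in τ_X, so f IS continuous.


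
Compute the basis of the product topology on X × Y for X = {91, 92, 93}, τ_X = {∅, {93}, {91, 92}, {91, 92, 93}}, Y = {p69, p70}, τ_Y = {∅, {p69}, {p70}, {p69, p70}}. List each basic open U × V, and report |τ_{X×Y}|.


Basis B = {∅ × ∅, {93} × {p69}, {93} × {p70}, {91, 92} × {p69}, {91, 92} × {p70}, {93} × {p69, p70}, {91, 92, 93} × {p69}, {91, 92, 93} × {p70}, {91, 92} × {p69, p70}, {91, 92, 93} × {p69, p70}}; |τ_{X×Y}| = 16.

Enumerate products U × V with U ∈ τ_X, V ∈ τ_Y (deduplicated):
  ∅ × ∅ = {} (∅)
  {93} × {p69} = {(93,p69)}
  {93} × {p70} = {(93,p70)}
  {91, 92} × {p69} = {(91,p69), (92,p69)}
  {91, 92} × {p70} = {(91,p70), (92,p70)}
  {93} × {p69, p70} = {(93,p69), (93,p70)}
  {91, 92, 93} × {p69} = {(91,p69), (92,p69), (93,p69)}
  {91, 92, 93} × {p70} = {(91,p70), (92,p70), (93,p70)}
  {91, 92} × {p69, p70} = {(91,p69), (91,p70), (92,p69), (92,p70)}
  {91, 92, 93} × {p69, p70} = {(91,p69), (91,p70), (92,p69), (92,p70), (93,p69), (93,p70)}
These 10 distinct sets form the basis B.
Close under arbitrary unions to get τ_{X×Y}; counting gives |τ_{X×Y}| = 16.


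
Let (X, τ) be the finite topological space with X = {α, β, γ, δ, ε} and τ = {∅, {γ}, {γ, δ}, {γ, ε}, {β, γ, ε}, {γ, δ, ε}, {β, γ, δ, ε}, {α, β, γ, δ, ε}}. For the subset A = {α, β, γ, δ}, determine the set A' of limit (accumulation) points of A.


A' = {α, β, δ, ε}

For each x ∈ X, list the open sets U ∈ τ with x ∈ U, then check whether U ∩ (A ∖ {x}) ≠ ∅ for every such U.
  x = α: opens ∋ x are {α, β, γ, δ, ε}; each meets A ∖ {α}, so x IS a limit point.
  x = β: opens ∋ x are {β, γ, ε}, {β, γ, δ, ε}, {α, β, γ, δ, ε}; each meets A ∖ {β}, so x IS a limit point.
  x = γ: open {γ} ∋ x has {γ} ∩ (A ∖ {γ}) = ∅, so x is NOT a limit point.
  x = δ: opens ∋ x are {γ, δ}, {γ, δ, ε}, {β, γ, δ, ε}, {α, β, γ, δ, ε}; each meets A ∖ {δ}, so x IS a limit point.
  x = ε: opens ∋ x are {γ, ε}, {β, γ, ε}, {γ, δ, ε}, {β, γ, δ, ε}, {α, β, γ, δ, ε}; each meets A ∖ {ε}, so x IS a limit point.
Collecting: A' = {α, β, δ, ε}.


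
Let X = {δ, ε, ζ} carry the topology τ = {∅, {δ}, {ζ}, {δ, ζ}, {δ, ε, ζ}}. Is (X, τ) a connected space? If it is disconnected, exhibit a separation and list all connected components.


(X, τ) is connected.

Find clopen sets (U ∈ τ with X ∖ U ∈ τ):
  U = ∅, X ∖ U = {δ, ε, ζ} — both open, so U is clopen.
  U = {δ, ε, ζ}, X ∖ U = ∅ — both open, so U is clopen.
Only trivial clopens (∅ and X) exist, so (X, τ) is connected.
Compute connected components by grouping points that agree on all clopens:
  component: {δ, ε, ζ}


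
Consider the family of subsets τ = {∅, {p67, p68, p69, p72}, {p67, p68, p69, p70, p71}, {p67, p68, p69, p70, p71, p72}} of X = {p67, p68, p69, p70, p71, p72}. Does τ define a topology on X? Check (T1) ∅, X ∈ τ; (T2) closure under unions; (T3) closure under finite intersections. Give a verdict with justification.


τ is NOT a topology on X.

Axiom (T1): ∅ ∈ τ? Yes; X ∈ τ? Yes.
Axiom (T2/T3): check pairwise unions and intersections of members of τ.
Counterexample for (T3): {p67, p68, p69, p72} ∩ {p67, p68, p69, p70, p71} = {p67, p68, p69} ∉ τ. Therefore τ is NOT a topology.


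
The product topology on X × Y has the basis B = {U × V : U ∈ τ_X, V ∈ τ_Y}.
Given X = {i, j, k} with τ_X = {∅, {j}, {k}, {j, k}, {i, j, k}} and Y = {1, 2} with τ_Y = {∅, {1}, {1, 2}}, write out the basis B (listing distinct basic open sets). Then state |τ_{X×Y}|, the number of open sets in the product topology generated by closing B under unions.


Basis B = {∅ × ∅, {j} × {1}, {k} × {1}, {j} × {1, 2}, {j, k} × {1}, {k} × {1, 2}, {i, j, k} × {1}, {j, k} × {1, 2}, {i, j, k} × {1, 2}}; |τ_{X×Y}| = 14.

Enumerate products U × V with U ∈ τ_X, V ∈ τ_Y (deduplicated):
  ∅ × ∅ = {} (∅)
  {j} × {1} = {(j,1)}
  {k} × {1} = {(k,1)}
  {j} × {1, 2} = {(j,1), (j,2)}
  {j, k} × {1} = {(j,1), (k,1)}
  {k} × {1, 2} = {(k,1), (k,2)}
  {i, j, k} × {1} = {(i,1), (j,1), (k,1)}
  {j, k} × {1, 2} = {(j,1), (j,2), (k,1), (k,2)}
  {i, j, k} × {1, 2} = {(i,1), (i,2), (j,1), (j,2), (k,1), (k,2)}
These 9 distinct sets form the basis B.
Close under arbitrary unions to get τ_{X×Y}; counting gives |τ_{X×Y}| = 14.


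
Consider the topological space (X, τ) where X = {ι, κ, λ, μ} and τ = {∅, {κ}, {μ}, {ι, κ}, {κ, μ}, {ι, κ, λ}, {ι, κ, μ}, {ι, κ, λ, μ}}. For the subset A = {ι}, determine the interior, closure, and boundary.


int(A) = ∅, cl(A) = {ι, λ}, ∂A = {ι, λ}.

Closed sets in (X, τ) are complements of opens:
  closed(X, τ) = {∅, {λ}, {μ}, {ι, λ}, {λ, μ}, {ι, κ, λ}, {ι, λ, μ}, {ι, κ, λ, μ}}.
int(A) = ⋃ {U ∈ τ : U ⊆ A}. Opens contained in A: ∅.
Taking the union of these: int(A) = ∅.
cl(A) = ⋂ {C closed : A ⊆ C}. Closed sets containing A: {ι, λ}, {ι, κ, λ}, {ι, λ, μ}, {ι, κ, λ, μ}.
Intersecting these: cl(A) = {ι, λ}.
∂A = cl(A) ∖ int(A) = {ι, λ} ∖ ∅ = {ι, λ}.


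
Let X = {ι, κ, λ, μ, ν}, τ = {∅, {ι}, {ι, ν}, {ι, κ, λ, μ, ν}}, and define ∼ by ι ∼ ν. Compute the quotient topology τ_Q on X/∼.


X/∼ = {[ι=ν], [κ], [λ], [μ]}; |τ_Q| = 3.

Equivalence classes: [ι=ν], [κ], [λ], [μ].
Quotient map π: X → X/∼ sends ι ↦ [ι=ν], κ ↦ [κ], λ ↦ [λ], μ ↦ [μ], ν ↦ [ι=ν].
For each subset V ⊆ X/∼, compute π^{-1}(V) ⊆ X and check whether π^{-1}(V) ∈ τ. V is open in τ_Q iff π^{-1}(V) ∈ τ.
  V = {}: π^{-1}(V) = ∅ ∈ τ ✓.
  V = {[ι=ν]}: π^{-1}(V) = {ι, ν} ∈ τ ✓.
  V = {[κ]}: π^{-1}(V) = {κ} ∉ τ ✗.
  V = {[ι=ν], [κ]}: π^{-1}(V) = {ι, κ, ν} ∉ τ ✗.
  V = {[λ]}: π^{-1}(V) = {λ} ∉ τ ✗.
  V = {[ι=ν], [λ]}: π^{-1}(V) = {ι, λ, ν} ∉ τ ✗.
  V = {[κ], [λ]}: π^{-1}(V) = {κ, λ} ∉ τ ✗.
  V = {[ι=ν], [κ], [λ]}: π^{-1}(V) = {ι, κ, λ, ν} ∉ τ ✗.
  V = {[μ]}: π^{-1}(V) = {μ} ∉ τ ✗.
  V = {[ι=ν], [μ]}: π^{-1}(V) = {ι, μ, ν} ∉ τ ✗.
  V = {[κ], [μ]}: π^{-1}(V) = {κ, μ} ∉ τ ✗.
  V = {[ι=ν], [κ], [μ]}: π^{-1}(V) = {ι, κ, μ, ν} ∉ τ ✗.
  V = {[λ], [μ]}: π^{-1}(V) = {λ, μ} ∉ τ ✗.
  V = {[ι=ν], [λ], [μ]}: π^{-1}(V) = {ι, λ, μ, ν} ∉ τ ✗.
  V = {[κ], [λ], [μ]}: π^{-1}(V) = {κ, λ, μ} ∉ τ ✗.
  V = {[ι=ν], [κ], [λ], [μ]}: π^{-1}(V) = {ι, κ, λ, μ, ν} ∈ τ ✓.
Open sets in the quotient: τ_Q = {{}, {[ι=ν]}, {[ι=ν], [κ], [λ], [μ]}} (3 elements).


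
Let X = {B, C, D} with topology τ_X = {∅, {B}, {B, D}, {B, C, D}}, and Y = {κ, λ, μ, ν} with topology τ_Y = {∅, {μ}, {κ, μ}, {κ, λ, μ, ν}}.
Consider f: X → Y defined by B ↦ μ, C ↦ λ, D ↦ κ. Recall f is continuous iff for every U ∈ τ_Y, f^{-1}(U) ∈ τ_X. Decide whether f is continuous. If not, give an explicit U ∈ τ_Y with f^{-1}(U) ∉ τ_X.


f IS continuous.

Compute f^{-1}(U) for each U ∈ τ_Y:
  U = ∅: f^{-1}(U) = ∅ ∈ τ_X ✓.
  U = {μ}: f^{-1}(U) = {B} ∈ τ_X ✓.
  U = {κ, μ}: f^{-1}(U) = {B, D} ∈ τ_X ✓.
  U = {κ, λ, μ, ν}: f^{-1}(U) = {B, C, D} ∈ τ_X ✓.
Every preimage lies in τ_X, so f IS continuous.


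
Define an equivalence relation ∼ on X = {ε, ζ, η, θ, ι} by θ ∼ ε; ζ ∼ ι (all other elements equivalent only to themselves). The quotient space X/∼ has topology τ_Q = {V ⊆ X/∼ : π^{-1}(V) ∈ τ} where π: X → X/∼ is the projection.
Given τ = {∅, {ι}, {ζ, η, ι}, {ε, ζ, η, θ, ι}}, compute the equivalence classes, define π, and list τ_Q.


X/∼ = {[ε=θ], [ζ=ι], [η]}; |τ_Q| = 3.

Equivalence classes: [ε=θ], [ζ=ι], [η].
Quotient map π: X → X/∼ sends ε ↦ [ε=θ], ζ ↦ [ζ=ι], η ↦ [η], θ ↦ [ε=θ], ι ↦ [ζ=ι].
For each subset V ⊆ X/∼, compute π^{-1}(V) ⊆ X and check whether π^{-1}(V) ∈ τ. V is open in τ_Q iff π^{-1}(V) ∈ τ.
  V = {}: π^{-1}(V) = ∅ ∈ τ ✓.
  V = {[ε=θ]}: π^{-1}(V) = {ε, θ} ∉ τ ✗.
  V = {[ζ=ι]}: π^{-1}(V) = {ζ, ι} ∉ τ ✗.
  V = {[ε=θ], [ζ=ι]}: π^{-1}(V) = {ε, ζ, θ, ι} ∉ τ ✗.
  V = {[η]}: π^{-1}(V) = {η} ∉ τ ✗.
  V = {[ε=θ], [η]}: π^{-1}(V) = {ε, η, θ} ∉ τ ✗.
  V = {[ζ=ι], [η]}: π^{-1}(V) = {ζ, η, ι} ∈ τ ✓.
  V = {[ε=θ], [ζ=ι], [η]}: π^{-1}(V) = {ε, ζ, η, θ, ι} ∈ τ ✓.
Open sets in the quotient: τ_Q = {{}, {[ζ=ι], [η]}, {[ε=θ], [ζ=ι], [η]}} (3 elements).


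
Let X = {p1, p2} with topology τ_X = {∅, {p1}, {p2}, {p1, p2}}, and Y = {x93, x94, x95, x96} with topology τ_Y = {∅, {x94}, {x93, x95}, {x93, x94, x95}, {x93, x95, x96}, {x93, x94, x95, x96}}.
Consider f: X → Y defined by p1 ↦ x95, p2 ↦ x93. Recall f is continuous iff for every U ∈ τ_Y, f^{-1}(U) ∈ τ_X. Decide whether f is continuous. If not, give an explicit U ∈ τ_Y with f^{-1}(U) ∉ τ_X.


f IS continuous.

Compute f^{-1}(U) for each U ∈ τ_Y:
  U = ∅: f^{-1}(U) = ∅ ∈ τ_X ✓.
  U = {x94}: f^{-1}(U) = ∅ ∈ τ_X ✓.
  U = {x93, x95}: f^{-1}(U) = {p1, p2} ∈ τ_X ✓.
  U = {x93, x94, x95}: f^{-1}(U) = {p1, p2} ∈ τ_X ✓.
  U = {x93, x95, x96}: f^{-1}(U) = {p1, p2} ∈ τ_X ✓.
  U = {x93, x94, x95, x96}: f^{-1}(U) = {p1, p2} ∈ τ_X ✓.
Every preimage lies in τ_X, so f IS continuous.


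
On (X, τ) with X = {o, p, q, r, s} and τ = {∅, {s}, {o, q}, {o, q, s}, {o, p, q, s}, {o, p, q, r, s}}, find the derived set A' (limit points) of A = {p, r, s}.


A' = {p, r}

For each x ∈ X, list the open sets U ∈ τ with x ∈ U, then check whether U ∩ (A ∖ {x}) ≠ ∅ for every such U.
  x = o: open {o, q} ∋ x has {o, q} ∩ (A ∖ {o}) = ∅, so x is NOT a limit point.
  x = p: opens ∋ x are {o, p, q, s}, {o, p, q, r, s}; each meets A ∖ {p}, so x IS a limit point.
  x = q: open {o, q} ∋ x has {o, q} ∩ (A ∖ {q}) = ∅, so x is NOT a limit point.
  x = r: opens ∋ x are {o, p, q, r, s}; each meets A ∖ {r}, so x IS a limit point.
  x = s: open {s} ∋ x has {s} ∩ (A ∖ {s}) = ∅, so x is NOT a limit point.
Collecting: A' = {p, r}.


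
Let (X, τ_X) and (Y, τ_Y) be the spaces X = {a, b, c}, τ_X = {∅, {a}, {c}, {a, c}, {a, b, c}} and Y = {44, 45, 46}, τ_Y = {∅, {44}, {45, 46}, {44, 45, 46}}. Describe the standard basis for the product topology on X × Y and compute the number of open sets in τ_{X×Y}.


Basis B = {∅ × ∅, {a} × {44}, {c} × {44}, {a, c} × {44}, {a} × {45, 46}, {c} × {45, 46}, {a} × {44, 45, 46}, {a, b, c} × {44}, {c} × {44, 45, 46}, {a, c} × {45, 46}, {a, c} × {44, 45, 46}, {a, b, c} × {45, 46}, {a, b, c} × {44, 45, 46}}; |τ_{X×Y}| = 25.

Enumerate products U × V with U ∈ τ_X, V ∈ τ_Y (deduplicated):
  ∅ × ∅ = {} (∅)
  {a} × {44} = {(a,44)}
  {c} × {44} = {(c,44)}
  {a, c} × {44} = {(a,44), (c,44)}
  {a} × {45, 46} = {(a,45), (a,46)}
  {c} × {45, 46} = {(c,45), (c,46)}
  {a} × {44, 45, 46} = {(a,44), (a,45), (a,46)}
  {a, b, c} × {44} = {(a,44), (b,44), (c,44)}
  {c} × {44, 45, 46} = {(c,44), (c,45), (c,46)}
  {a, c} × {45, 46} = {(a,45), (a,46), (c,45), (c,46)}
  {a, c} × {44, 45, 46} = {(a,44), (a,45), (a,46), (c,44), (c,45), (c,46)}
  {a, b, c} × {45, 46} = {(a,45), (a,46), (b,45), (b,46), (c,45), (c,46)}
  {a, b, c} × {44, 45, 46} = {(a,44), (a,45), (a,46), (b,44), (b,45), (b,46), (c,44), (c,45), (c,46)}
These 13 distinct sets form the basis B.
Close under arbitrary unions to get τ_{X×Y}; counting gives |τ_{X×Y}| = 25.


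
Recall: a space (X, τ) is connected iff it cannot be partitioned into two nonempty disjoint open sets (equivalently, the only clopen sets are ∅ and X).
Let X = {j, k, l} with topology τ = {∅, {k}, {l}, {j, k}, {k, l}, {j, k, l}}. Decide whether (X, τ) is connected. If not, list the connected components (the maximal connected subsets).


(X, τ) is disconnected; components = [{l}, {j, k}].

Find clopen sets (U ∈ τ with X ∖ U ∈ τ):
  U = ∅, X ∖ U = {j, k, l} — both open, so U is clopen.
  U = {l}, X ∖ U = {j, k} — both open, so U is clopen.
  U = {j, k}, X ∖ U = {l} — both open, so U is clopen.
  U = {j, k, l}, X ∖ U = ∅ — both open, so U is clopen.
Nontrivial clopen(s) exist: e.g. {l}. So (X, τ) is disconnected.
Compute connected components by grouping points that agree on all clopens:
  component: {l}
  component: {j, k}


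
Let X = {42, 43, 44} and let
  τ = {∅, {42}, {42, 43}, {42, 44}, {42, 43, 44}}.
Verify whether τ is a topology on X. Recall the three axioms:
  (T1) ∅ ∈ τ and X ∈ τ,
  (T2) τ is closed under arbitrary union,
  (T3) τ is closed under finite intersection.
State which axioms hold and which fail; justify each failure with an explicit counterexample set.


τ IS a topology on X.

Axiom (T1): ∅ ∈ τ? Yes; X ∈ τ? Yes.
Axiom (T2/T3): check pairwise unions and intersections of members of τ.
All pairwise intersections and unions checked — each lies in τ. Therefore τ satisfies (T1), (T2), (T3): it IS a topology on X.


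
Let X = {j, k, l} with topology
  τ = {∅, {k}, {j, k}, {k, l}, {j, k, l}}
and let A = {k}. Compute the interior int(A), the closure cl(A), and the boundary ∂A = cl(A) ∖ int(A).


int(A) = {k}, cl(A) = {j, k, l}, ∂A = {j, l}.

Closed sets in (X, τ) are complements of opens:
  closed(X, τ) = {∅, {j}, {l}, {j, l}, {j, k, l}}.
int(A) = ⋃ {U ∈ τ : U ⊆ A}. Opens contained in A: ∅, {k}.
Taking the union of these: int(A) = {k}.
cl(A) = ⋂ {C closed : A ⊆ C}. Closed sets containing A: {j, k, l}.
Intersecting these: cl(A) = {j, k, l}.
∂A = cl(A) ∖ int(A) = {j, k, l} ∖ {k} = {j, l}.


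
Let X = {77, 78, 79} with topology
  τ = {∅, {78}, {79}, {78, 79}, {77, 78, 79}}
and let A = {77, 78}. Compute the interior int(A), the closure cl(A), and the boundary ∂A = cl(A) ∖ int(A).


int(A) = {78}, cl(A) = {77, 78}, ∂A = {77}.

Closed sets in (X, τ) are complements of opens:
  closed(X, τ) = {∅, {77}, {77, 78}, {77, 79}, {77, 78, 79}}.
int(A) = ⋃ {U ∈ τ : U ⊆ A}. Opens contained in A: ∅, {78}.
Taking the union of these: int(A) = {78}.
cl(A) = ⋂ {C closed : A ⊆ C}. Closed sets containing A: {77, 78}, {77, 78, 79}.
Intersecting these: cl(A) = {77, 78}.
∂A = cl(A) ∖ int(A) = {77, 78} ∖ {78} = {77}.


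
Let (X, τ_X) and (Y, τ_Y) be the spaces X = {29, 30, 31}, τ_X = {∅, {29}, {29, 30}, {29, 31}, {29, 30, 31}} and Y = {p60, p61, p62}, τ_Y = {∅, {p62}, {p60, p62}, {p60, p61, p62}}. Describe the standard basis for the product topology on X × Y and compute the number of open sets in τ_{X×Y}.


Basis B = {∅ × ∅, {29} × {p62}, {29} × {p60, p62}, {29, 30} × {p62}, {29, 31} × {p62}, {29} × {p60, p61, p62}, {29, 30, 31} × {p62}, {29, 30} × {p60, p62}, {29, 31} × {p60, p62}, {29, 30} × {p60, p61, p62}, {29, 31} × {p60, p61, p62}, {29, 30, 31} × {p60, p62}, {29, 30, 31} × {p60, p61, p62}}; |τ_{X×Y}| = 30.

Enumerate products U × V with U ∈ τ_X, V ∈ τ_Y (deduplicated):
  ∅ × ∅ = {} (∅)
  {29} × {p62} = {(29,p62)}
  {29} × {p60, p62} = {(29,p60), (29,p62)}
  {29, 30} × {p62} = {(29,p62), (30,p62)}
  {29, 31} × {p62} = {(29,p62), (31,p62)}
  {29} × {p60, p61, p62} = {(29,p60), (29,p61), (29,p62)}
  {29, 30, 31} × {p62} = {(29,p62), (30,p62), (31,p62)}
  {29, 30} × {p60, p62} = {(29,p60), (29,p62), (30,p60), (30,p62)}
  {29, 31} × {p60, p62} = {(29,p60), (29,p62), (31,p60), (31,p62)}
  {29, 30} × {p60, p61, p62} = {(29,p60), (29,p61), (29,p62), (30,p60), (30,p61), (30,p62)}
  {29, 31} × {p60, p61, p62} = {(29,p60), (29,p61), (29,p62), (31,p60), (31,p61), (31,p62)}
  {29, 30, 31} × {p60, p62} = {(29,p60), (29,p62), (30,p60), (30,p62), (31,p60), (31,p62)}
  {29, 30, 31} × {p60, p61, p62} = {(29,p60), (29,p61), (29,p62), (30,p60), (30,p61), (30,p62), (31,p60), (31,p61), (31,p62)}
These 13 distinct sets form the basis B.
Close under arbitrary unions to get τ_{X×Y}; counting gives |τ_{X×Y}| = 30.


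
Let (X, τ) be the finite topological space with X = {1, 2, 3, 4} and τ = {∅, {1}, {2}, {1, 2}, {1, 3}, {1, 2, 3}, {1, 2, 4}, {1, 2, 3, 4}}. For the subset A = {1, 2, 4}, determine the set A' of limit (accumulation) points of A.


A' = {3, 4}

For each x ∈ X, list the open sets U ∈ τ with x ∈ U, then check whether U ∩ (A ∖ {x}) ≠ ∅ for every such U.
  x = 1: open {1} ∋ x has {1} ∩ (A ∖ {1}) = ∅, so x is NOT a limit point.
  x = 2: open {2} ∋ x has {2} ∩ (A ∖ {2}) = ∅, so x is NOT a limit point.
  x = 3: opens ∋ x are {1, 3}, {1, 2, 3}, {1, 2, 3, 4}; each meets A ∖ {3}, so x IS a limit point.
  x = 4: opens ∋ x are {1, 2, 4}, {1, 2, 3, 4}; each meets A ∖ {4}, so x IS a limit point.
Collecting: A' = {3, 4}.


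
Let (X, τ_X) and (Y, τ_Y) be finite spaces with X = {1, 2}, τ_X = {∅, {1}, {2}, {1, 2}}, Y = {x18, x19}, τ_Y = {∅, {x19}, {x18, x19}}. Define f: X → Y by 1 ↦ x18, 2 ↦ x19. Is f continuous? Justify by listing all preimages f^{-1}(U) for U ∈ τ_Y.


f IS continuous.

Compute f^{-1}(U) for each U ∈ τ_Y:
  U = ∅: f^{-1}(U) = ∅ ∈ τ_X ✓.
  U = {x19}: f^{-1}(U) = {2} ∈ τ_X ✓.
  U = {x18, x19}: f^{-1}(U) = {1, 2} ∈ τ_X ✓.
Every preimage lies in τ_X, so f IS continuous.


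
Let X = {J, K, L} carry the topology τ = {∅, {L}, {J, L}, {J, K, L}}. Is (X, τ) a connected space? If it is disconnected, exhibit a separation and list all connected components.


(X, τ) is connected.

Find clopen sets (U ∈ τ with X ∖ U ∈ τ):
  U = ∅, X ∖ U = {J, K, L} — both open, so U is clopen.
  U = {J, K, L}, X ∖ U = ∅ — both open, so U is clopen.
Only trivial clopens (∅ and X) exist, so (X, τ) is connected.
Compute connected components by grouping points that agree on all clopens:
  component: {J, K, L}


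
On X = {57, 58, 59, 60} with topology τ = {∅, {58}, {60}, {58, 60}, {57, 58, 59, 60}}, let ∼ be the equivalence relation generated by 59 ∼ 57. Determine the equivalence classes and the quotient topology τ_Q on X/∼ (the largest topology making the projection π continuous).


X/∼ = {[57=59], [58], [60]}; |τ_Q| = 5.

Equivalence classes: [57=59], [58], [60].
Quotient map π: X → X/∼ sends 57 ↦ [57=59], 58 ↦ [58], 59 ↦ [57=59], 60 ↦ [60].
For each subset V ⊆ X/∼, compute π^{-1}(V) ⊆ X and check whether π^{-1}(V) ∈ τ. V is open in τ_Q iff π^{-1}(V) ∈ τ.
  V = {}: π^{-1}(V) = ∅ ∈ τ ✓.
  V = {[57=59]}: π^{-1}(V) = {57, 59} ∉ τ ✗.
  V = {[58]}: π^{-1}(V) = {58} ∈ τ ✓.
  V = {[57=59], [58]}: π^{-1}(V) = {57, 58, 59} ∉ τ ✗.
  V = {[60]}: π^{-1}(V) = {60} ∈ τ ✓.
  V = {[57=59], [60]}: π^{-1}(V) = {57, 59, 60} ∉ τ ✗.
  V = {[58], [60]}: π^{-1}(V) = {58, 60} ∈ τ ✓.
  V = {[57=59], [58], [60]}: π^{-1}(V) = {57, 58, 59, 60} ∈ τ ✓.
Open sets in the quotient: τ_Q = {{}, {[58]}, {[60]}, {[58], [60]}, {[57=59], [58], [60]}} (5 elements).


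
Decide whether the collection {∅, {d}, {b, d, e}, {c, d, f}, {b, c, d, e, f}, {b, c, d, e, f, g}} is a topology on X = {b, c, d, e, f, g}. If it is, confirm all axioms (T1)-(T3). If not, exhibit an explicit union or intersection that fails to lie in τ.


τ IS a topology on X.

Axiom (T1): ∅ ∈ τ? Yes; X ∈ τ? Yes.
Axiom (T2/T3): check pairwise unions and intersections of members of τ.
All pairwise intersections and unions checked — each lies in τ. Therefore τ satisfies (T1), (T2), (T3): it IS a topology on X.


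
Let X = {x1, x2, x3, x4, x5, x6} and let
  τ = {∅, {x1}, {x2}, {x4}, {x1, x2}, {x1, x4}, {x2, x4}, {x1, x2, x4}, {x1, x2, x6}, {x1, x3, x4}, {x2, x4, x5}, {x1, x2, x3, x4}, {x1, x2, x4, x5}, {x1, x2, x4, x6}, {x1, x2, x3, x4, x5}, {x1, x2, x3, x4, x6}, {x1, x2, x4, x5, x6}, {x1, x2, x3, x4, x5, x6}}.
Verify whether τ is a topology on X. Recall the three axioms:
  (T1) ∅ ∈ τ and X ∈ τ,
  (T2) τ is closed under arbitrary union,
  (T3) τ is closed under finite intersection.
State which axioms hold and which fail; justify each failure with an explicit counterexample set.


τ IS a topology on X.

Axiom (T1): ∅ ∈ τ? Yes; X ∈ τ? Yes.
Axiom (T2/T3): check pairwise unions and intersections of members of τ.
All pairwise intersections and unions checked — each lies in τ. Therefore τ satisfies (T1), (T2), (T3): it IS a topology on X.
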